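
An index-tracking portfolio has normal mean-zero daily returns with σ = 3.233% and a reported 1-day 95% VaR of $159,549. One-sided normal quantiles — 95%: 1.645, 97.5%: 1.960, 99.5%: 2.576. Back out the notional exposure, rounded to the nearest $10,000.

VaR as a fraction of value: z·σ = 1.645 × 3.233% = 5.31829%.
Position = $159,549 / 0.0531828 = $3,000,008.

$3,000,000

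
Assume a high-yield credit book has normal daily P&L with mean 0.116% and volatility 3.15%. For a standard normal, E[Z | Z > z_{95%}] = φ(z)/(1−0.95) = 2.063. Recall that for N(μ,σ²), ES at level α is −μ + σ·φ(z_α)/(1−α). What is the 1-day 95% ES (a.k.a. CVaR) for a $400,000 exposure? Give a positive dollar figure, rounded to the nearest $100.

ES = −(0.116%) + 3.15% × 2.063 = 6.382%.
On $400,000: 0.06382 × $400,000 = $25,528.

$25,500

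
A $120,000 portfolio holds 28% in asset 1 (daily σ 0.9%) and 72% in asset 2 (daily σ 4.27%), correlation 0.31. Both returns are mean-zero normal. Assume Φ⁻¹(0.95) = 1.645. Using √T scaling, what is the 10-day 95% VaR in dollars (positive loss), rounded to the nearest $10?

$19,740

σ_p = √(0.28²·0.9² + 0.72²·4.27² + 2·0.31·0.28·0.72·0.9·4.27) = 3.162%.
σ_{10d} = 3.162% × √10 = 9.999%.
VaR = 1.645 × 9.999% = 16.448%; on $120,000 that is $19,738.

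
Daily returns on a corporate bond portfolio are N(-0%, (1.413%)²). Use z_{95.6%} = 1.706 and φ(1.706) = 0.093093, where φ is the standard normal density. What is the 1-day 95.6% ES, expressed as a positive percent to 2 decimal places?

Tail multiplier: φ(z)/(1−α) = 0.093093 / 0.044 = 2.116.
ES = 1.413% × 2.116 = 2.990%.

2.99%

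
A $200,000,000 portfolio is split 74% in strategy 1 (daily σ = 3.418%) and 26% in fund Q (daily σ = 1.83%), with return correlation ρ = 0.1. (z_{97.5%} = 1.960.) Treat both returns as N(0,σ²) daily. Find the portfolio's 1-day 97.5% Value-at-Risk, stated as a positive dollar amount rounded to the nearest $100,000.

$10,300,000

σ_p² = 0.74²·3.418² + 0.26²·1.83² + 2·0.1·0.74·0.26·3.418·1.83 = 6.8645 (%²).
σ_p = √6.8645 = 2.620%.
VaR = 1.960 × 2.620% = 5.135%; on $200,000,000 that is $10,270,000.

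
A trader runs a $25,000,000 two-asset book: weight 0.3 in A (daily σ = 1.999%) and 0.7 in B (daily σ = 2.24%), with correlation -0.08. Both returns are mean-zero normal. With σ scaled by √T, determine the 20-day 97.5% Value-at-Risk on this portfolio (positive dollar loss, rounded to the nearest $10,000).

σ_p = √(0.3²·1.999² + 0.7²·2.24² + 2·-0.08·0.3·0.7·1.999·2.24) = 1.633%.
σ_{20d} = 1.633% × √20 = 7.303%.
z(97.5%) = 1.960.
VaR = 1.960 × 7.303% = 14.314%; on $25,000,000 that is $3,578,500.

$3,580,000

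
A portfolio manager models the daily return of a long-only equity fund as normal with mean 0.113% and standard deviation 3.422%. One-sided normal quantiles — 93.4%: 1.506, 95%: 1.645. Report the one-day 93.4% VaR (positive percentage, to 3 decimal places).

5.041%

VaR = −μ + z·σ = −(0.113%) + 1.506 × 3.422% = 5.041%.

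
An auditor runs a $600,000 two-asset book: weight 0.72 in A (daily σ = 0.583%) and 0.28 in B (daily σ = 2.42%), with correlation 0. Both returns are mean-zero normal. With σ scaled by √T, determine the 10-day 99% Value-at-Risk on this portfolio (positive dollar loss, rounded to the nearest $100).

$35,200

σ_p = √(0.72²·0.583² + 0.28²·2.42² + 2·0·0.72·0.28·0.583·2.42) = 0.797%.
σ_{10d} = 0.797% × √10 = 2.520%.
z(99%) = 2.326.
VaR = 2.326 × 2.520% = 5.862%; on $600,000 that is $35,172.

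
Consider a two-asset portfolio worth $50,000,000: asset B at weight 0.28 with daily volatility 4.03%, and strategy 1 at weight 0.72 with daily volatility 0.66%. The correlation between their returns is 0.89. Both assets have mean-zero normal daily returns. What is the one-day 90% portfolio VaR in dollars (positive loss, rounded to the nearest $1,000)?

$1,004,000

σ_p² = 0.28²·4.03² + 0.72²·0.66² + 2·0.89·0.28·0.72·4.03·0.66 = 2.4536 (%²).
σ_p = √2.4536 = 1.566%.
At 90%, z = 1.282.
VaR = 1.282 × 1.566% = 2.008%; on $50,000,000 that is $1,004,000.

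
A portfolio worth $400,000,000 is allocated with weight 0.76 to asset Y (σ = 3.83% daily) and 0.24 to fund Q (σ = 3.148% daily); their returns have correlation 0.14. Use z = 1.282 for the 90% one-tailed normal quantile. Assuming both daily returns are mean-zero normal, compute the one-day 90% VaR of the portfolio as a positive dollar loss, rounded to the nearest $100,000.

$15,900,000

σ_p² = 0.76²·3.83² + 0.24²·3.148² + 2·0.14·0.76·0.24·3.83·3.148 = 9.6593 (%²).
σ_p = √9.6593 = 3.108%.
VaR = 1.282 × 3.108% = 3.984%; on $400,000,000 that is $15,936,000.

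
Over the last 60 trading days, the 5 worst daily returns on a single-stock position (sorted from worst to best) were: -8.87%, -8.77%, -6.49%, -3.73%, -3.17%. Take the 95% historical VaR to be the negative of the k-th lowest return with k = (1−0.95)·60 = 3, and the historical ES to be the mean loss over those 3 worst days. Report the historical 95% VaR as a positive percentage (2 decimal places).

6.49%

k = 3; the 3rd lowest return is -6.49%, so VaR = 6.49%.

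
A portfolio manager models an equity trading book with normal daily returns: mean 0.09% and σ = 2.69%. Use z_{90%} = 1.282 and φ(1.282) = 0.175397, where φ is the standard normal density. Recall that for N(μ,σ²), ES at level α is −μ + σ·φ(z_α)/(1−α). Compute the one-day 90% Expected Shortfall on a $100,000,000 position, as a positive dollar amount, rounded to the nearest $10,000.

Tail multiplier: φ(z)/(1−α) = 0.175397 / 0.1 = 1.754.
ES = −(0.09%) + 2.69% × 1.754 = 4.628%.
On $100,000,000: 0.04628 × $100,000,000 = $4,628,000.

$4,630,000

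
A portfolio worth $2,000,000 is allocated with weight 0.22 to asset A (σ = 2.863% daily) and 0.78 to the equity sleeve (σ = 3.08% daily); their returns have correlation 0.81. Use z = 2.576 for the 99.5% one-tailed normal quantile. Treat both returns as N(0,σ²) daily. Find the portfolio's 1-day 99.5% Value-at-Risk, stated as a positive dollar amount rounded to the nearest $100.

σ_p² = 0.22²·2.863² + 0.78²·3.08² + 2·0.81·0.22·0.78·2.863·3.08 = 8.6196 (%²).
σ_p = √8.6196 = 2.936%.
VaR = 2.576 × 2.936% = 7.563%; on $2,000,000 that is $151,260.

$151,300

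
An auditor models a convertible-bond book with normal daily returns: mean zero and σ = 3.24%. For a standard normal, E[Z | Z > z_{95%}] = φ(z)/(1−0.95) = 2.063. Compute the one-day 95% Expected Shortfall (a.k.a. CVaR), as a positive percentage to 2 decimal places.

ES = 3.24% × 2.063 = 6.684%.

6.68%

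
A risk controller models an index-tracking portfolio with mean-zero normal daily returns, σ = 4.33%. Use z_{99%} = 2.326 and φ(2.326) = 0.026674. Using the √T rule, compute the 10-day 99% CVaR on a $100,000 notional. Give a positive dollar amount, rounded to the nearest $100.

$36,500

σ_{10d} = 4.33% × √10 = 13.693%.
ES multiplier = φ(z)/(1−α) = 0.026674/0.01 = 2.667.
ES = 13.693% × 2.667 = 36.519%; on $100,000: $36,519.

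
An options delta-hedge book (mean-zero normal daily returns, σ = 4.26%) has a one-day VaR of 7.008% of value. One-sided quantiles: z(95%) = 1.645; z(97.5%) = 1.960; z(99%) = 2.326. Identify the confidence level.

Implied z = VaR/σ = 7.008 / 4.26 = 1.645.
This matches z(95%) = 1.645.

95%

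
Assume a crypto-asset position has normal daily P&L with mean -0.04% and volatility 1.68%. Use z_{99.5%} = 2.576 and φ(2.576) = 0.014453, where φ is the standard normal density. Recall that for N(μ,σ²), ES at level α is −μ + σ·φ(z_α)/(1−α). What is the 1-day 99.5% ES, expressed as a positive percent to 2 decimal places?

4.90%

Tail multiplier: φ(z)/(1−α) = 0.014453 / 0.005 = 2.891.
ES = −(-0.04%) + 1.68% × 2.891 = 4.897%.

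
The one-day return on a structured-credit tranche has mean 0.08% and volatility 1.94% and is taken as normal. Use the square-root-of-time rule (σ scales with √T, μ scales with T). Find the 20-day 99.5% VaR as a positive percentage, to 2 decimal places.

20.75%

At 99.5%, z = 2.576.
σ_{20d} = 1.94% × √20 = 8.676%; μ_{20d} = 20 × 0.08% = 1.600%.
VaR = −(1.600%) + 2.576 × 8.676% = 20.749%.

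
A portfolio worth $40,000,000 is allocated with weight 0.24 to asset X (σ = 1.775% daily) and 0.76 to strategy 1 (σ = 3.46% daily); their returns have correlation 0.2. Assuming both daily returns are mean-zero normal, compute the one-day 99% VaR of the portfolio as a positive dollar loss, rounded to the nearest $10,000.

$2,560,000

σ_p² = 0.24²·1.775² + 0.76²·3.46² + 2·0.2·0.24·0.76·1.775·3.46 = 7.5444 (%²).
σ_p = √7.5444 = 2.747%.
At 99%, z = 2.326.
VaR = 2.326 × 2.747% = 6.390%; on $40,000,000 that is $2,556,000.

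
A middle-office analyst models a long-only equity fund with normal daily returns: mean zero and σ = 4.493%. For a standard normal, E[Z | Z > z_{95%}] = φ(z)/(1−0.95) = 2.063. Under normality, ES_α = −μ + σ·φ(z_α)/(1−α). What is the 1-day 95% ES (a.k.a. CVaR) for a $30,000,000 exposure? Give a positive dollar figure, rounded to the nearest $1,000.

$2,781,000

ES = 4.493% × 2.063 = 9.269%.
On $30,000,000: 0.09269 × $30,000,000 = $2,780,700.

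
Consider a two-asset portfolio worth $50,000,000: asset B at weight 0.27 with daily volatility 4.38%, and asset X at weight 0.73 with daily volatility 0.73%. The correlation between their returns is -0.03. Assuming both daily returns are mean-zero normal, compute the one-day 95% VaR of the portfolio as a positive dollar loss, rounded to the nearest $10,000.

σ_p² = 0.27²·4.38² + 0.73²·0.73² + 2·-0.03·0.27·0.73·4.38·0.73 = 1.6447 (%²).
σ_p = √1.6447 = 1.282%.
At 95%, z = 1.645.
VaR = 1.645 × 1.282% = 2.109%; on $50,000,000 that is $1,054,500.

$1,050,000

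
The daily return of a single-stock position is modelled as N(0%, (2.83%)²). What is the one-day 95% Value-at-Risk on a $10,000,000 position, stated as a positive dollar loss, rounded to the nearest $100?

At 95% one-sided, z = 1.645.
VaR = z·σ = 1.645 × 2.83% = 4.655%.
On $10,000,000: 0.04655 × $10,000,000 = $465,500.

$465,500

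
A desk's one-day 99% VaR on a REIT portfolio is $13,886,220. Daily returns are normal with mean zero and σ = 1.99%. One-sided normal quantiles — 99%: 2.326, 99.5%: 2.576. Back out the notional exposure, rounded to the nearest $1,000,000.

$300,000,000

VaR as a fraction of value: z·σ = 2.326 × 1.99% = 4.62874%.
Position = $13,886,220 / 0.0462874 = $300,000,000.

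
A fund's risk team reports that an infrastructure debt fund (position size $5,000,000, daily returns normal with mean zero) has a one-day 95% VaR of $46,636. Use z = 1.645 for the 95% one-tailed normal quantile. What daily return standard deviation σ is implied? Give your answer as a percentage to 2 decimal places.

0.57%

VaR as a fraction: $46,636 / $5,000,000 = 0.933%.
σ = VaR / z = 0.933% / 1.645 = 0.567%.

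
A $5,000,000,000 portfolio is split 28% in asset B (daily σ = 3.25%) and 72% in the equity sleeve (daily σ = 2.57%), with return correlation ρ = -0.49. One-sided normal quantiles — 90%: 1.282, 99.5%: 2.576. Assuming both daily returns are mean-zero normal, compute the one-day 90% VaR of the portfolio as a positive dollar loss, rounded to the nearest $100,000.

$103,400,000

σ_p² = 0.28²·3.25² + 0.72²·2.57² + 2·-0.49·0.28·0.72·3.25·2.57 = 2.6019 (%²).
σ_p = √2.6019 = 1.613%.
VaR = 1.282 × 1.613% = 2.068%; on $5,000,000,000 that is $103,400,000.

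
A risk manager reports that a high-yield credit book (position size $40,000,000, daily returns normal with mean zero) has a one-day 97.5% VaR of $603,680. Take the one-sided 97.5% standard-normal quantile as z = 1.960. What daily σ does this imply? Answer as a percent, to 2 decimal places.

VaR as a fraction: $603,680 / $40,000,000 = 1.509%.
σ = VaR / z = 1.509% / 1.960 = 0.770%.

0.77%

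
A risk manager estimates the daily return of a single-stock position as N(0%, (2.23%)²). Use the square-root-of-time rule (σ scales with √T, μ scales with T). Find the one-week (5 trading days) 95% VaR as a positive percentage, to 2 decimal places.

8.20%

At 95%, z = 1.645.
σ_{5d} = 2.23% × √5 = 4.986%.
VaR = 1.645 × 4.986% = 8.202%.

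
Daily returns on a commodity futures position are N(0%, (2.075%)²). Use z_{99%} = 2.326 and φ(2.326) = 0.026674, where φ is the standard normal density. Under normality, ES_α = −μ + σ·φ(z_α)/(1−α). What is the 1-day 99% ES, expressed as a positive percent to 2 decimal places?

5.53%

Tail multiplier: φ(z)/(1−α) = 0.026674 / 0.01 = 2.667.
ES = 2.075% × 2.667 = 5.534%.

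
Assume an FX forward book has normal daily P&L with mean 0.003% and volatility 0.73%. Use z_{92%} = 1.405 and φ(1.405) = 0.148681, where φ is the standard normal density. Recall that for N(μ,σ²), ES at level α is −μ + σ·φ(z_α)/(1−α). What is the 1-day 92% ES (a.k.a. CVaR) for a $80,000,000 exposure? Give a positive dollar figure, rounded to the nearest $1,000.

$1,083,000

Tail multiplier: φ(z)/(1−α) = 0.148681 / 0.08 = 1.859.
ES = −(0.003%) + 0.73% × 1.859 = 1.354%.
On $80,000,000: 0.01354 × $80,000,000 = $1,083,200.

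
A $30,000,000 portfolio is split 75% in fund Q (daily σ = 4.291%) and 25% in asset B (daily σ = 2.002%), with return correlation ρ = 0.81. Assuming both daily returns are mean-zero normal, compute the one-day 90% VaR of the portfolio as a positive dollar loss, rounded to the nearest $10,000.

$1,400,000

σ_p² = 0.75²·4.291² + 0.25²·2.002² + 2·0.81·0.75·0.25·4.291·2.002 = 13.2170 (%²).
σ_p = √13.2170 = 3.636%.
At 90%, z = 1.282.
VaR = 1.282 × 3.636% = 4.661%; on $30,000,000 that is $1,398,300.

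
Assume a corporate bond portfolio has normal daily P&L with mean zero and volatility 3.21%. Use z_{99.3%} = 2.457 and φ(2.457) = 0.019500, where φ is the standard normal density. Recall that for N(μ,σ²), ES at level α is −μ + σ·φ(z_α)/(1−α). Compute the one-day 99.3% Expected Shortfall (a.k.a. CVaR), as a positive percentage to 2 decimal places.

8.94%

Tail multiplier: φ(z)/(1−α) = 0.019500 / 0.007 = 2.786.
ES = 3.21% × 2.786 = 8.943%.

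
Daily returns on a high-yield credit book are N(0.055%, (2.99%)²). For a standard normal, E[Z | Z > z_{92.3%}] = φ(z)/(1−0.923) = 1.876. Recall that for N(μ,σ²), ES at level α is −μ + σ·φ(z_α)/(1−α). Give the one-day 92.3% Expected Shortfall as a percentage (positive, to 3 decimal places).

5.554%

ES = −(0.055%) + 2.99% × 1.876 = 5.554%.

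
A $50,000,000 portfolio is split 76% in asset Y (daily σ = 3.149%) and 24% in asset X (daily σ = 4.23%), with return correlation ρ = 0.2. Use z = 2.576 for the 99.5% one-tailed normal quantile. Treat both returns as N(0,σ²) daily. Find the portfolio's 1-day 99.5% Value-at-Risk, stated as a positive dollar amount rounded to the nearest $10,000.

σ_p² = 0.76²·3.149² + 0.24²·4.23² + 2·0.2·0.76·0.24·3.149·4.23 = 7.7301 (%²).
σ_p = √7.7301 = 2.780%.
VaR = 2.576 × 2.780% = 7.161%; on $50,000,000 that is $3,580,500.

$3,580,000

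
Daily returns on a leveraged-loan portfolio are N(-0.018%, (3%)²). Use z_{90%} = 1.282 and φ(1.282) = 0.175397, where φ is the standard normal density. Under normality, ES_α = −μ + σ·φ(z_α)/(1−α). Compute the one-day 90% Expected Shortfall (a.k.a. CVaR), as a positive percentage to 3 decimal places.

5.280%

Tail multiplier: φ(z)/(1−α) = 0.175397 / 0.1 = 1.754.
ES = −(-0.018%) + 3% × 1.754 = 5.280%.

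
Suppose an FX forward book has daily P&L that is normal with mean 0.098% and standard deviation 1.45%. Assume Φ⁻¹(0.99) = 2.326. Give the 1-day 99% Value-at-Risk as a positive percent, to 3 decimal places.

3.275%

VaR = −μ + z·σ = −(0.098%) + 2.326 × 1.45% = 3.275%.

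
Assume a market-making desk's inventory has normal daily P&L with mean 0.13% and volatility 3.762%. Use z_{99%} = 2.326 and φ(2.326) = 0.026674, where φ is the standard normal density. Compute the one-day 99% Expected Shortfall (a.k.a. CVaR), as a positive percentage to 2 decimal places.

Tail multiplier: φ(z)/(1−α) = 0.026674 / 0.01 = 2.667.
ES = −(0.13%) + 3.762% × 2.667 = 9.903%.

9.90%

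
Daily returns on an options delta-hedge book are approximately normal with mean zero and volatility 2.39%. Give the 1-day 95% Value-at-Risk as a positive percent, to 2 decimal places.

3.93%

At 95% one-sided, z = 1.645.
VaR = z·σ = 1.645 × 2.39% = 3.932%.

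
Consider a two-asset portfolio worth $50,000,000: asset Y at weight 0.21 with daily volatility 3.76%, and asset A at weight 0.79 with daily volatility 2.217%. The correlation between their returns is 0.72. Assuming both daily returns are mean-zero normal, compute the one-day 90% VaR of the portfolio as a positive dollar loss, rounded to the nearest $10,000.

σ_p² = 0.21²·3.76² + 0.79²·2.217² + 2·0.72·0.21·0.79·3.76·2.217 = 5.6824 (%²).
σ_p = √5.6824 = 2.384%.
At 90%, z = 1.282.
VaR = 1.282 × 2.384% = 3.056%; on $50,000,000 that is $1,528,000.

$1,530,000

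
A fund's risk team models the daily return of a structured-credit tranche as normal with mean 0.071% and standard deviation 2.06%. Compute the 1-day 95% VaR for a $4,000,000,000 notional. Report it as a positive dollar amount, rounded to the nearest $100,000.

At 95% one-sided, z = 1.645.
VaR = −μ + z·σ = −(0.071%) + 1.645 × 2.06% = 3.318%.
On $4,000,000,000: 0.03318 × $4,000,000,000 = $132,720,000.

$132,700,000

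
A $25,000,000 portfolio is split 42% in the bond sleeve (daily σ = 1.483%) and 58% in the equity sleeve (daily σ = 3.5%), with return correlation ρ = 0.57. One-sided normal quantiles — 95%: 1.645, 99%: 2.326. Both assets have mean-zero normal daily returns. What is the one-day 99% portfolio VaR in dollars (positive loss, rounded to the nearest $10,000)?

$1,420,000

σ_p² = 0.42²·1.483² + 0.58²·3.5² + 2·0.57·0.42·0.58·1.483·3.5 = 5.9503 (%²).
σ_p = √5.9503 = 2.439%.
VaR = 2.326 × 2.439% = 5.673%; on $25,000,000 that is $1,418,250.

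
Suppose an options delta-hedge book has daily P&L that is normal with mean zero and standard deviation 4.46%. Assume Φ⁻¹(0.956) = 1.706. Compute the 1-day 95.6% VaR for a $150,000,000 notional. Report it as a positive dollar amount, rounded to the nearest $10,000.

$11,410,000

VaR = z·σ = 1.706 × 4.46% = 7.609%.
On $150,000,000: 0.07609 × $150,000,000 = $11,413,500.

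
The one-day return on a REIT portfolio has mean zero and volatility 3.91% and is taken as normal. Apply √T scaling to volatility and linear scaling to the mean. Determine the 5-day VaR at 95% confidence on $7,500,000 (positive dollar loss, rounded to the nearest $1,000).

At 95%, z = 1.645.
σ_{5d} = 3.91% × √5 = 8.743%.
VaR = 1.645 × 8.743% = 14.382%.
On $7,500,000: 0.14382 × $7,500,000 = $1,078,650.

$1,079,000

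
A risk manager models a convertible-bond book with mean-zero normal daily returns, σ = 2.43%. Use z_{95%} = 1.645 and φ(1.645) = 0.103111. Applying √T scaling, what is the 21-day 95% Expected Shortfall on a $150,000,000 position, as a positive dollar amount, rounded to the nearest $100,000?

$34,400,000

σ_{21d} = 2.43% × √21 = 11.136%.
ES multiplier = φ(z)/(1−α) = 0.103111/0.05 = 2.062.
ES = 11.136% × 2.062 = 22.962%; on $150,000,000: $34,443,000.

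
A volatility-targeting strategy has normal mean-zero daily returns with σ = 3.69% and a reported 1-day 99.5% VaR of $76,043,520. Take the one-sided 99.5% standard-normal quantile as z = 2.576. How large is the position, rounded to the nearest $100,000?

$800,000,000

VaR as a fraction of value: z·σ = 2.576 × 3.69% = 9.50544%.
Position = $76,043,520 / 0.0950544 = $800,000,000.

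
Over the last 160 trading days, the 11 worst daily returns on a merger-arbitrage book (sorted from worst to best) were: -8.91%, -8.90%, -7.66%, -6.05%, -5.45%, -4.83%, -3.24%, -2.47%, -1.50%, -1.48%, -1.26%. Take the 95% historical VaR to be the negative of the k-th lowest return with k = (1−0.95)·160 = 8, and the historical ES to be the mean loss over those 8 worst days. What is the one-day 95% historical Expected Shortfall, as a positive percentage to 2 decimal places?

The 8 worst returns sum to -47.51%.
ES = −(-47.51%) / 8 = 5.93875% ≈ 5.94%.

5.94%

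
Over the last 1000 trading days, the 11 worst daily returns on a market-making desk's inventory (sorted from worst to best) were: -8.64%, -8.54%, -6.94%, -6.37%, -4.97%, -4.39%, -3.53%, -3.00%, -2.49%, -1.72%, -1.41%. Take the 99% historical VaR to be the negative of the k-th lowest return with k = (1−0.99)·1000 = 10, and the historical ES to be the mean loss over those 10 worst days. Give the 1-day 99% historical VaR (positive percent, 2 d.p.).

1.72%

k = 10; the 10th lowest return is -1.72%, so VaR = 1.72%.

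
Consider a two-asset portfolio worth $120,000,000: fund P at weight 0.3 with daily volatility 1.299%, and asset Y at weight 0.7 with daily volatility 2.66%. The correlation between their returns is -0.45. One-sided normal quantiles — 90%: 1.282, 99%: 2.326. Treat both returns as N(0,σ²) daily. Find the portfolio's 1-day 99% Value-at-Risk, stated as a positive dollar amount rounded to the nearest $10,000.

$4,810,000

σ_p² = 0.3²·1.299² + 0.7²·2.66² + 2·-0.45·0.3·0.7·1.299·2.66 = 2.9659 (%²).
σ_p = √2.9659 = 1.722%.
VaR = 2.326 × 1.722% = 4.005%; on $120,000,000 that is $4,806,000.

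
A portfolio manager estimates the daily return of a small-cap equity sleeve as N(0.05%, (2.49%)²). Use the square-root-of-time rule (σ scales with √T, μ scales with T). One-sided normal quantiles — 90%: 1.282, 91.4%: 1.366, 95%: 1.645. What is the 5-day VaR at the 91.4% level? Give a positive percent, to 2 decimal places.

σ_{5d} = 2.49% × √5 = 5.568%; μ_{5d} = 5 × 0.05% = 0.250%.
VaR = −(0.250%) + 1.366 × 5.568% = 7.356%.

7.36%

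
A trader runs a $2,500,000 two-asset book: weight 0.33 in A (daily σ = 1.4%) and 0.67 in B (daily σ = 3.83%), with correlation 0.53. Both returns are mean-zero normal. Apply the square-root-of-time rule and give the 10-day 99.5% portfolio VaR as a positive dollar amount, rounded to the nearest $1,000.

$578,000

σ_p = √(0.33²·1.4² + 0.67²·3.83² + 2·0.53·0.33·0.67·1.4·3.83) = 2.838%.
σ_{10d} = 2.838% × √10 = 8.975%.
z(99.5%) = 2.576.
VaR = 2.576 × 8.975% = 23.120%; on $2,500,000 that is $578,000.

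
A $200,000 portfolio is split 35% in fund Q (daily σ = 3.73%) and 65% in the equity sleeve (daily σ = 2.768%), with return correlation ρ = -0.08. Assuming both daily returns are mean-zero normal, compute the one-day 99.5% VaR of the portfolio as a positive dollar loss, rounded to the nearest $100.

$11,000

σ_p² = 0.35²·3.73² + 0.65²·2.768² + 2·-0.08·0.35·0.65·3.73·2.768 = 4.5656 (%²).
σ_p = √4.5656 = 2.137%.
At 99.5%, z = 2.576.
VaR = 2.576 × 2.137% = 5.505%; on $200,000 that is $11,010.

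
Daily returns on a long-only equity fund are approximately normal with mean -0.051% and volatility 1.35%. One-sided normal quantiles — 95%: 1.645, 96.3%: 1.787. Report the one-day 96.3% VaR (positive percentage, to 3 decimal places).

VaR = −μ + z·σ = −(-0.051%) + 1.787 × 1.35% = 2.463%.

2.463%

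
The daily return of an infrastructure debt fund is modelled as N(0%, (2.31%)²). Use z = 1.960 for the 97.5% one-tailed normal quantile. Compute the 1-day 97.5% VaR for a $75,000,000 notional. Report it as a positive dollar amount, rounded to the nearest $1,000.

VaR = z·σ = 1.960 × 2.31% = 4.528%.
On $75,000,000: 0.04528 × $75,000,000 = $3,396,000.

$3,396,000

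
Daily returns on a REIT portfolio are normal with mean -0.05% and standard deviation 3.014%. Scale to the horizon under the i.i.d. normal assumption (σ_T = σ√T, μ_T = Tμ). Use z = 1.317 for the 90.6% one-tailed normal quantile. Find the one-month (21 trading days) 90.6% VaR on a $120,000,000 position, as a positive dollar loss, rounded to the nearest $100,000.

$23,100,000

σ_{21d} = 3.014% × √21 = 13.812%; μ_{21d} = 21 × -0.05% = -1.050%.
VaR = −(-1.050%) + 1.317 × 13.812% = 19.240%.
On $120,000,000: 0.19240 × $120,000,000 = $23,088,000.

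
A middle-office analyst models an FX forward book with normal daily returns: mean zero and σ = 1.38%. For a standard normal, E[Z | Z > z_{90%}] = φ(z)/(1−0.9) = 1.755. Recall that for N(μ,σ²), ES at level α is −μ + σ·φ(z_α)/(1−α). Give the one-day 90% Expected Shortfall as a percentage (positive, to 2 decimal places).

2.42%

ES = 1.38% × 1.755 = 2.422%.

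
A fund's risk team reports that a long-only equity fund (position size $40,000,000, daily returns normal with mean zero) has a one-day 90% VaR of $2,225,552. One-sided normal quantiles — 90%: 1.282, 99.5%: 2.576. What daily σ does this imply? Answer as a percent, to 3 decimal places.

VaR as a fraction: $2,225,552 / $40,000,000 = 5.564%.
σ = VaR / z = 5.564% / 1.282 = 4.340%.

4.340%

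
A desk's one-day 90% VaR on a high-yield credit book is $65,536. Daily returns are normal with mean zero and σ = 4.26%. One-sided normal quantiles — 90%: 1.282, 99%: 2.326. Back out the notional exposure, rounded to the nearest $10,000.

VaR as a fraction of value: z·σ = 1.282 × 4.26% = 5.46132%.
Position = $65,536 / 0.0546132 = $1,200,003.

$1,200,000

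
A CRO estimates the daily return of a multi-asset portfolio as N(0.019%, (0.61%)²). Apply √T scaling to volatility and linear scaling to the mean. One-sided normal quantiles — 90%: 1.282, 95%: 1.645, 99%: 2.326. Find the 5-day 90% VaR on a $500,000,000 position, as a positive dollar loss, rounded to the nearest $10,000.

σ_{5d} = 0.61% × √5 = 1.364%; μ_{5d} = 5 × 0.019% = 0.095%.
VaR = −(0.095%) + 1.282 × 1.364% = 1.654%.
On $500,000,000: 0.01654 × $500,000,000 = $8,270,000.

$8,270,000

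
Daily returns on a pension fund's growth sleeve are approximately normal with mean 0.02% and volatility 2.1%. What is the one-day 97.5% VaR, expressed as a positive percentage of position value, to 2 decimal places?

At 97.5% one-sided, z = 1.960.
VaR = −μ + z·σ = −(0.02%) + 1.960 × 2.1% = 4.096%.

4.10%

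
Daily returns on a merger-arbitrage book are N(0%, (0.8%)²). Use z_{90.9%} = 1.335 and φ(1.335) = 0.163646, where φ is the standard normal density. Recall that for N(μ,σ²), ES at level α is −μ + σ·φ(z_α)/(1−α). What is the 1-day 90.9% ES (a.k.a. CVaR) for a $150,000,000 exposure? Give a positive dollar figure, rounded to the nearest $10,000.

$2,160,000

Tail multiplier: φ(z)/(1−α) = 0.163646 / 0.091 = 1.798.
ES = 0.8% × 1.798 = 1.438%.
On $150,000,000: 0.01438 × $150,000,000 = $2,157,000.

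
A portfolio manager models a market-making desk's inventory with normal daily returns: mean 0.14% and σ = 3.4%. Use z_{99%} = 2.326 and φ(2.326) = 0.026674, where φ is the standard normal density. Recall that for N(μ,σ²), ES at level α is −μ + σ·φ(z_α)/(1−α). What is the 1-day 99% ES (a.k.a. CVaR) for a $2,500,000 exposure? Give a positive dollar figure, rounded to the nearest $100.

$223,200

Tail multiplier: φ(z)/(1−α) = 0.026674 / 0.01 = 2.667.
ES = −(0.14%) + 3.4% × 2.667 = 8.928%.
On $2,500,000: 0.08928 × $2,500,000 = $223,200.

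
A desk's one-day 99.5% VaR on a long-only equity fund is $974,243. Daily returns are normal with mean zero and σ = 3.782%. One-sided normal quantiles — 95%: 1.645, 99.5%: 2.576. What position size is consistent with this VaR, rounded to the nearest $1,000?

$10,000,000

VaR as a fraction of value: z·σ = 2.576 × 3.782% = 9.74243%.
Position = $974,243 / 0.0974243 = $9,999,998.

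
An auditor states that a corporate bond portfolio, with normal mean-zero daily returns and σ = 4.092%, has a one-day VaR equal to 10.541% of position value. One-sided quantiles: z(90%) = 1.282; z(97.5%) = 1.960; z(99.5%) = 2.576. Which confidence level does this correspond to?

99.5%

Implied z = VaR/σ = 10.541 / 4.092 = 2.576.
This matches z(99.5%) = 2.576.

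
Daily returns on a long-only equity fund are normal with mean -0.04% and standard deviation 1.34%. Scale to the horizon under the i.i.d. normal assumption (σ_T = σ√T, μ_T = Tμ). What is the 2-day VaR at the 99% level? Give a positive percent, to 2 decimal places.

At 99%, z = 2.326.
σ_{2d} = 1.34% × √2 = 1.895%; μ_{2d} = 2 × -0.04% = -0.080%.
VaR = −(-0.080%) + 2.326 × 1.895% = 4.488%.

4.49%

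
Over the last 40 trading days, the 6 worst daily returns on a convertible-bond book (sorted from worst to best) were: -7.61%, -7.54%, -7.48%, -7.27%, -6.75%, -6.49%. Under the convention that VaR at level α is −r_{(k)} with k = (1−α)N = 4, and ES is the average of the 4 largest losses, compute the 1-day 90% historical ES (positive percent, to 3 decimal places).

The 4 worst returns sum to -29.90%.
ES = −(-29.90%) / 4 = 7.475%.

7.475%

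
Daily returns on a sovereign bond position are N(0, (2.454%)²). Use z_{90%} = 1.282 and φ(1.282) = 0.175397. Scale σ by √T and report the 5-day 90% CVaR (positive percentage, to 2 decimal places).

9.62%

σ_{5d} = 2.454% × √5 = 5.487%.
ES multiplier = φ(z)/(1−α) = 0.175397/0.1 = 1.754.
ES = 5.487% × 1.754 = 9.624%.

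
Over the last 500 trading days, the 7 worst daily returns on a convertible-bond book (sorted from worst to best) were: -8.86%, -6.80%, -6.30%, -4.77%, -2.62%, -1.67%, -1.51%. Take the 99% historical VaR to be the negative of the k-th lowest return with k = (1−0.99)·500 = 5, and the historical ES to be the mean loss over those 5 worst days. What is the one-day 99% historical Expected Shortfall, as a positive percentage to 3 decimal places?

The 5 worst returns sum to -29.35%.
ES = −(-29.35%) / 5 = 5.87% ≈ 5.870%.

5.870%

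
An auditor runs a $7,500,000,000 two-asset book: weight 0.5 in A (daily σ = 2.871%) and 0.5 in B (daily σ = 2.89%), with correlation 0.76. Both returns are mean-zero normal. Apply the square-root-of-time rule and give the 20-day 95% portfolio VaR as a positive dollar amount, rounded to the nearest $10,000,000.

$1,490,000,000

σ_p = √(0.5²·2.871² + 0.5²·2.89² + 2·0.76·0.5·0.5·2.871·2.89) = 2.702%.
σ_{20d} = 2.702% × √20 = 12.084%.
z(95%) = 1.645.
VaR = 1.645 × 12.084% = 19.878%; on $7,500,000,000 that is $1,490,850,000.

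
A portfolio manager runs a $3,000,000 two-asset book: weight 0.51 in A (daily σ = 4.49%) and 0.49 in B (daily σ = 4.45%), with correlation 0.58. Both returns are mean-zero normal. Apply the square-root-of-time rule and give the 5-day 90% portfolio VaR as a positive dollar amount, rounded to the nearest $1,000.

$342,000

σ_p = √(0.51²·4.49² + 0.49²·4.45² + 2·0.58·0.51·0.49·4.49·4.45) = 3.974%.
σ_{5d} = 3.974% × √5 = 8.886%.
z(90%) = 1.282.
VaR = 1.282 × 8.886% = 11.392%; on $3,000,000 that is $341,760.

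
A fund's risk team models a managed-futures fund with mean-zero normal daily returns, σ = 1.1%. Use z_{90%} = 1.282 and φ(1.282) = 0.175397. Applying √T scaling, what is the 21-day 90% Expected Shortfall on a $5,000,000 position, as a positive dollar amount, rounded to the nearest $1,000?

σ_{21d} = 1.1% × √21 = 5.041%.
ES multiplier = φ(z)/(1−α) = 0.175397/0.1 = 1.754.
ES = 5.041% × 1.754 = 8.842%; on $5,000,000: $442,100.

$442,000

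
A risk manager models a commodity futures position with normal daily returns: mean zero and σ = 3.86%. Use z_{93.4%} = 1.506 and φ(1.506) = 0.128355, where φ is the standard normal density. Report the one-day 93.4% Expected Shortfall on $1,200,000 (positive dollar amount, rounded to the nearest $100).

Tail multiplier: φ(z)/(1−α) = 0.128355 / 0.066 = 1.945.
ES = 3.86% × 1.945 = 7.508%.
On $1,200,000: 0.07508 × $1,200,000 = $90,096.

$90,100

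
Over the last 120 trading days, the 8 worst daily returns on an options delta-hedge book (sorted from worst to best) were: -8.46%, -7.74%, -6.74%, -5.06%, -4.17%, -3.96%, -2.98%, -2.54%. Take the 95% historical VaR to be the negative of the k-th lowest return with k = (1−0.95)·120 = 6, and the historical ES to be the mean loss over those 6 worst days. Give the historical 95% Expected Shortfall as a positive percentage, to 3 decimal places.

The 6 worst returns sum to -36.13%.
ES = −(-36.13%) / 6 = 6.0216…% ≈ 6.022%.

6.022%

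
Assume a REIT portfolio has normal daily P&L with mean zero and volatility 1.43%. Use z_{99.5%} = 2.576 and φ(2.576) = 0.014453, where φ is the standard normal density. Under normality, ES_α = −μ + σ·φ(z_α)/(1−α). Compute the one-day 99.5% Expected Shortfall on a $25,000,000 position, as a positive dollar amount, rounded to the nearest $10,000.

$1,030,000

Tail multiplier: φ(z)/(1−α) = 0.014453 / 0.005 = 2.891.
ES = 1.43% × 2.891 = 4.134%.
On $25,000,000: 0.04134 × $25,000,000 = $1,033,500.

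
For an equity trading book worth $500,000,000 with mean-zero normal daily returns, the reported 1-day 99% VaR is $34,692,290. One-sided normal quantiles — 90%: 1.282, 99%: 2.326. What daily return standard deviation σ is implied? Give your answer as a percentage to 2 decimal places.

2.98%

VaR as a fraction: $34,692,290 / $500,000,000 = 6.938%.
σ = VaR / z = 6.938% / 2.326 = 2.983%.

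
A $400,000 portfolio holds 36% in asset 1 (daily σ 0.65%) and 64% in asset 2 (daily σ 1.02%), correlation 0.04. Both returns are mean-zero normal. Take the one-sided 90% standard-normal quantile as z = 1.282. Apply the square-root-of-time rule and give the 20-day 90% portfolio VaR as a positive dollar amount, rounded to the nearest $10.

σ_p = √(0.36²·0.65² + 0.64²·1.02² + 2·0.04·0.36·0.64·0.65·1.02) = 0.702%.
σ_{20d} = 0.702% × √20 = 3.139%.
VaR = 1.282 × 3.139% = 4.024%; on $400,000 that is $16,096.

$16,100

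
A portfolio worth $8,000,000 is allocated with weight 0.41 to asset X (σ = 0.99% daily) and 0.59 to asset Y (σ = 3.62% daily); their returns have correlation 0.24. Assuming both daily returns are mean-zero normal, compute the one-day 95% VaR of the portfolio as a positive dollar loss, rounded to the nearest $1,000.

$298,000

σ_p² = 0.41²·0.99² + 0.59²·3.62² + 2·0.24·0.41·0.59·0.99·3.62 = 5.1425 (%²).
σ_p = √5.1425 = 2.268%.
At 95%, z = 1.645.
VaR = 1.645 × 2.268% = 3.731%; on $8,000,000 that is $298,480.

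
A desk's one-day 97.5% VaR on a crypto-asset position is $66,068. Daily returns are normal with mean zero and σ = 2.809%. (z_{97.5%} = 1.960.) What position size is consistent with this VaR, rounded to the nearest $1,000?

VaR as a fraction of value: z·σ = 1.960 × 2.809% = 5.50564%.
Position = $66,068 / 0.0550564 = $1,200,006.

$1,200,000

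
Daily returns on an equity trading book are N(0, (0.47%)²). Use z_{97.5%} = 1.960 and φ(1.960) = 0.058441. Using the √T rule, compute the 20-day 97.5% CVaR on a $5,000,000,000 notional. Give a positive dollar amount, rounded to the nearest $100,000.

σ_{20d} = 0.47% × √20 = 2.102%.
ES multiplier = φ(z)/(1−α) = 0.058441/0.025 = 2.338.
ES = 2.102% × 2.338 = 4.914%; on $5,000,000,000: $245,700,000.

$245,700,000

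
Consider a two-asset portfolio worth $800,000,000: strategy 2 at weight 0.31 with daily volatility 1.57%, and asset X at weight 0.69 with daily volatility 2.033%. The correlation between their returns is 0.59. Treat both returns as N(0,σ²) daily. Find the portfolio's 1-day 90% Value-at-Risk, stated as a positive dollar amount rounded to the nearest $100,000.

$17,800,000

σ_p² = 0.31²·1.57² + 0.69²·2.033² + 2·0.59·0.31·0.69·1.57·2.033 = 3.0103 (%²).
σ_p = √3.0103 = 1.735%.
At 90%, z = 1.282.
VaR = 1.282 × 1.735% = 2.224%; on $800,000,000 that is $17,792,000.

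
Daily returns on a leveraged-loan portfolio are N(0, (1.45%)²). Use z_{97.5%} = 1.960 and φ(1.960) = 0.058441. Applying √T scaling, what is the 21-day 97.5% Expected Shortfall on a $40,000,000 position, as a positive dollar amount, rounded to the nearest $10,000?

σ_{21d} = 1.45% × √21 = 6.645%.
ES multiplier = φ(z)/(1−α) = 0.058441/0.025 = 2.338.
ES = 6.645% × 2.338 = 15.536%; on $40,000,000: $6,214,400.

$6,210,000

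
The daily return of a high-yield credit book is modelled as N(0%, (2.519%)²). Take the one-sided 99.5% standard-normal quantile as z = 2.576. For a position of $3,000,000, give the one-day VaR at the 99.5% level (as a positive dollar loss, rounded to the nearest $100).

VaR = z·σ = 2.576 × 2.519% = 6.489%.
On $3,000,000: 0.06489 × $3,000,000 = $194,670.

$194,700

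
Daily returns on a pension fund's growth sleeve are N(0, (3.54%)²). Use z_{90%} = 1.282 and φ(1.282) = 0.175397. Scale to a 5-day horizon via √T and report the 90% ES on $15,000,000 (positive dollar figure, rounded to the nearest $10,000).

σ_{5d} = 3.54% × √5 = 7.916%.
ES multiplier = φ(z)/(1−α) = 0.175397/0.1 = 1.754.
ES = 7.916% × 1.754 = 13.885%; on $15,000,000: $2,082,750.

$2,080,000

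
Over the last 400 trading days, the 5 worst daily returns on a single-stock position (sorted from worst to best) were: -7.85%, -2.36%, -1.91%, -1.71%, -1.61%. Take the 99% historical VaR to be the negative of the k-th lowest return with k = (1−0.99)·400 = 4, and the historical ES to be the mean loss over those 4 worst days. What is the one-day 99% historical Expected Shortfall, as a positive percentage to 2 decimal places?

3.46%

The 4 worst returns sum to -13.83%.
ES = −(-13.83%) / 4 = 3.4575% ≈ 3.46%.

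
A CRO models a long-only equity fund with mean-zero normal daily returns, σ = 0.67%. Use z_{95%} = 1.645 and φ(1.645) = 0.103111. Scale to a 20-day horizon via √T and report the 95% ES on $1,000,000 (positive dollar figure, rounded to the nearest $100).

σ_{20d} = 0.67% × √20 = 2.996%.
ES multiplier = φ(z)/(1−α) = 0.103111/0.05 = 2.062.
ES = 2.996% × 2.062 = 6.178%; on $1,000,000: $61,780.

$61,800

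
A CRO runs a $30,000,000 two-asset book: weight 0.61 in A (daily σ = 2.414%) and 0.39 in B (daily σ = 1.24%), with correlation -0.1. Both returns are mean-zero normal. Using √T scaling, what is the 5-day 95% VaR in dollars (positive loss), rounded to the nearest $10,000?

$1,660,000

σ_p = √(0.61²·2.414² + 0.39²·1.24² + 2·-0.1·0.61·0.39·2.414·1.24) = 1.503%.
σ_{5d} = 1.503% × √5 = 3.361%.
z(95%) = 1.645.
VaR = 1.645 × 3.361% = 5.529%; on $30,000,000 that is $1,658,700.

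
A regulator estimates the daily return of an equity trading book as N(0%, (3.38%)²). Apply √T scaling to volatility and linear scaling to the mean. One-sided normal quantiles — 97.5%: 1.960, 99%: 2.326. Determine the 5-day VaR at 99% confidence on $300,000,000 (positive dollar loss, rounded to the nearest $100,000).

$52,700,000

σ_{5d} = 3.38% × √5 = 7.558%.
VaR = 2.326 × 7.558% = 17.580%.
On $300,000,000: 0.17580 × $300,000,000 = $52,740,000.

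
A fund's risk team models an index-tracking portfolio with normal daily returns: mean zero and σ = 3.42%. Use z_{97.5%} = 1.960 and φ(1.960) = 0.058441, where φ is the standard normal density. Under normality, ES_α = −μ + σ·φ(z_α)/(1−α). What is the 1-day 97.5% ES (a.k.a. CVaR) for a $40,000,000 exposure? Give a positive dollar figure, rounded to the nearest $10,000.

$3,200,000

Tail multiplier: φ(z)/(1−α) = 0.058441 / 0.025 = 2.338.
ES = 3.42% × 2.338 = 7.996%.
On $40,000,000: 0.07996 × $40,000,000 = $3,198,400.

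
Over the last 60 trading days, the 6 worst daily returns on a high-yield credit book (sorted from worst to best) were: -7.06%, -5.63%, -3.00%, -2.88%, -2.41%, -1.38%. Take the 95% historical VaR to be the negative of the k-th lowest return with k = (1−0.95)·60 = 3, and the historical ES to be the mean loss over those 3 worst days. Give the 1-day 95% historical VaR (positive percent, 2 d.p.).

k = 3; the 3rd lowest return is -3.00%, so VaR = 3.00%.

3.00%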